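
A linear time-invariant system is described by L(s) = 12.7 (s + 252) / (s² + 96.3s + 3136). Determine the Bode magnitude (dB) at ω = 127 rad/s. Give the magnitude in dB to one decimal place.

-13.9 dB

|j127 + 252| = √(127² + 252²) = 282.2
|(j127)² + 96.3(j127) + 3136| = |-12993 + j12230| = 1.784e+04
|L(j127)| = 12.7 × 282.2 / 1.784e+04 = 0.20085
20 log₁₀(0.20085) = -13.94 dB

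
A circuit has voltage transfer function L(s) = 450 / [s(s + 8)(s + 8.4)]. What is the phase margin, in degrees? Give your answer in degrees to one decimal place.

Gain crossover: |L(jω)| = 1 at ω ≈ 4.92 rad s⁻¹.
∠L(j4.92) = −90° − arctan(4.92/8) − arctan(4.92/8.4) ≈ -151.96°
PM = 180° + (-151.96°) = 28.04°

28.0°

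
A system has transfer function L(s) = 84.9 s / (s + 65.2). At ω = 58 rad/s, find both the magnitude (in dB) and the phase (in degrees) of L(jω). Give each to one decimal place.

|j58| = 58
|j58 + 65.2| = √(58² + 65.2²) = 87.26
|L(j58)| = 84.9 × 58 / 87.26 = 56.429
20 log₁₀(56.429) = 35.03 dB
∠(j58) = 90.00°
∠(j58 + 65.2) = arctan(58/65.2) = 41.66°
∠L(j58) = 90.00° − 41.66° = 48.34°

|L| = 35.0 dB, ∠L = 48.3°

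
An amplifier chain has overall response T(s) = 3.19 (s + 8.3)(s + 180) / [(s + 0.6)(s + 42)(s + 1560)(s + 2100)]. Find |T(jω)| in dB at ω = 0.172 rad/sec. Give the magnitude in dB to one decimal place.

-85.1 dB

|j0.172 + 8.3| = √(0.172² + 8.3²) = 8.302
|j0.172 + 180| = √(0.172² + 180²) = 180
|j0.172 + 0.6| = √(0.172² + 0.6²) = 0.6242
|j0.172 + 42| = √(0.172² + 42²) = 42
|j0.172 + 1560| = √(0.172² + 1560²) = 1560
|j0.172 + 2100| = √(0.172² + 2100²) = 2100
|T(j0.172)| = 3.19 × 8.302 × 180 / (0.6242 × 42 × 1560 × 2100) = 5.5506e-05
20 log₁₀(5.5506e-05) = -85.11 dB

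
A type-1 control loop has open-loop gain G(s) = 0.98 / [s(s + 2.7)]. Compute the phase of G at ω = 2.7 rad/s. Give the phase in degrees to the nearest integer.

∠(j2.7 + 2.7) = arctan(2.7/2.7) = 45.00°
∠(j2.7) = 90.00°
∠G(j2.7) = − (45.00° + 90.00°) = -135.00°

-135°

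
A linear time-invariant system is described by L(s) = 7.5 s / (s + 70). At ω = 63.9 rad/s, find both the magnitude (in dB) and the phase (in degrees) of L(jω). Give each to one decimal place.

|L| = 14.1 dB, ∠L = 47.6 deg

|j63.9| = 63.9
|j63.9 + 70| = √(63.9² + 70²) = 94.78
|L(j63.9)| = 7.5 × 63.9 / 94.78 = 5.0565
20 log₁₀(5.0565) = 14.08 dB
∠(j63.9) = 90.00°
∠(j63.9 + 70) = arctan(63.9/70) = 42.39°
∠L(j63.9) = 90.00° − 42.39° = 47.61°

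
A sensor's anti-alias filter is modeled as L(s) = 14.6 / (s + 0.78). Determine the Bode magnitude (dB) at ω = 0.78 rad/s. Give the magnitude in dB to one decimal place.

22.4 dB

|j0.78 + 0.78| = √(0.78² + 0.78²) = 1.103
|L(j0.78)| = 14.6 / 1.103 = 13.236
20 log₁₀(13.236) = 22.43 dB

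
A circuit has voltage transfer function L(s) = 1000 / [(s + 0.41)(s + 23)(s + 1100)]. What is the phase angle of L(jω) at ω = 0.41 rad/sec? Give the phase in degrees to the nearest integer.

∠(j0.41 + 0.41) = arctan(0.41/0.41) = 45.00°
∠(j0.41 + 23) = arctan(0.41/23) = 1.02°
∠(j0.41 + 1100) = arctan(0.41/1100) = 0.02°
∠L(j0.41) = − (45.00° + 1.02° + 0.02°) = -46.04°

-46 deg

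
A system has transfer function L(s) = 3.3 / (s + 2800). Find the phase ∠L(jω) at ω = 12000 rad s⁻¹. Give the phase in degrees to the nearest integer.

-77°

∠(j12000 + 2800) = arctan(12000/2800) = 76.87°
∠L(j12000) = −76.87° = -76.87°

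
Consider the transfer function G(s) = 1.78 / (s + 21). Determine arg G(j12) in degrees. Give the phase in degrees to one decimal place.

∠(j12 + 21) = arctan(12/21) = 29.74°
∠G(j12) = −29.74° = -29.74°

-29.7°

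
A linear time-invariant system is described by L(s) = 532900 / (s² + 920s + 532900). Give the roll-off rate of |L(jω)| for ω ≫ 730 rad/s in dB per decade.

-40 dB/decade

With 0 zeros and 2 poles, the high-frequency asymptotic slope is 20 × (0 − 2) = -40 dB/decade.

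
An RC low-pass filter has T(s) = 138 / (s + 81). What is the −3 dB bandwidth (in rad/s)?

81 rad/s

For a single-pole low-pass, the −3 dB point is at the pole: ω = 81 rad/s.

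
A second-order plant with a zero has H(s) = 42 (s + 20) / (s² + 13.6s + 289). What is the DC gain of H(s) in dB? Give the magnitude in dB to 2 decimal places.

9.27 dB

H(0) = 42 × 20 / 289 = 2.9066
20 log₁₀(2.9066) = 9.268 dB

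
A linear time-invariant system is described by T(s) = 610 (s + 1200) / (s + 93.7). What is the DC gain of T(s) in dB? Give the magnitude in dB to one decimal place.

77.9 dB

T(0) = 610 × 1200 / 93.7 = 7812.2
20 log₁₀(7812.2) = 77.86 dB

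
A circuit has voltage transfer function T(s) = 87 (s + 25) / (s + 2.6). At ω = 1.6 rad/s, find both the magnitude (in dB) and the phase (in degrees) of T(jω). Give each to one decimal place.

|j1.6 + 25| = √(1.6² + 25²) = 25.05
|j1.6 + 2.6| = √(1.6² + 2.6²) = 3.053
|T(j1.6)| = 87 × 25.05 / 3.053 = 713.9
20 log₁₀(713.9) = 57.07 dB
∠(j1.6 + 25) = arctan(1.6/25) = 3.66°
∠(j1.6 + 2.6) = arctan(1.6/2.6) = 31.61°
∠T(j1.6) = 3.66° − 31.61° = -27.95°

|T| = 57.1 dB, ∠T = -27.9°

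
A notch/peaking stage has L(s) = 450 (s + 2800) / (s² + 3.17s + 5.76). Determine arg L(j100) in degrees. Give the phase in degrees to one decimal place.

∠(j100 + 2800) = arctan(100/2800) = 2.05°
∠[(j100)² + 3.17(j100) + 5.76] = ∠[-9994.2 + j317] = 178.18°
∠L(j100) = 2.05° − 178.18° = -176.14°

-176.1°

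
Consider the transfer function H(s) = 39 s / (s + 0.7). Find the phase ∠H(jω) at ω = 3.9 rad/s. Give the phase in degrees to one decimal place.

10.2°

∠(j3.9) = 90.00°
∠(j3.9 + 0.7) = arctan(3.9/0.7) = 79.82°
∠H(j3.9) = 90.00° − 79.82° = 10.18°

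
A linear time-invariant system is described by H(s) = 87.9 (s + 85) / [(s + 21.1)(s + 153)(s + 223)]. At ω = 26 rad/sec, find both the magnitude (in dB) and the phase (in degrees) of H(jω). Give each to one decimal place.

|H| = -43.5 dB, ∠H = -50.2°

|j26 + 85| = √(26² + 85²) = 88.89
|j26 + 21.1| = √(26² + 21.1²) = 33.48
|j26 + 153| = √(26² + 153²) = 155.2
|j26 + 223| = √(26² + 223²) = 224.5
|H(j26)| = 87.9 × 88.89 / (33.48 × 155.2 × 224.5) = 0.0066969
20 log₁₀(0.0066969) = -43.48 dB
∠(j26 + 85) = arctan(26/85) = 17.01°
∠(j26 + 21.1) = arctan(26/21.1) = 50.94°
∠(j26 + 153) = arctan(26/153) = 9.64°
∠(j26 + 223) = arctan(26/223) = 6.65°
∠H(j26) = 17.01° − (50.94° + 9.64° + 6.65°) = -50.23°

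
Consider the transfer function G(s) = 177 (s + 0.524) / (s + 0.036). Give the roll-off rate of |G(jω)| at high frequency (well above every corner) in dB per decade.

With 1 zero and 1 pole, the high-frequency asymptotic slope is 20 × (1 − 1) = 0 dB/decade.

0 dB/decade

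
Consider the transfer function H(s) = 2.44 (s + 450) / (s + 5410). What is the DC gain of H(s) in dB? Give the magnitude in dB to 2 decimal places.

-13.85 dB

H(0) = 2.44 × 450 / 5410 = 0.20296
20 log₁₀(0.20296) = -13.852 dB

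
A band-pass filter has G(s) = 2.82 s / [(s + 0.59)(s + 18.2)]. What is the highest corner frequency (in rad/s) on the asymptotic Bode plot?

Break frequencies occur at each pole and zero magnitude: 0.59 rad/s, 18.2 rad/s.
The highest is 18.2 rad/s.

18.2 rad/s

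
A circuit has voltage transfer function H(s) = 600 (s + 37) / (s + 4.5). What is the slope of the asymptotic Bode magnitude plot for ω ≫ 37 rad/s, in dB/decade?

0 dB/decade

With 1 zero and 1 pole, the high-frequency asymptotic slope is 20 × (1 − 1) = 0 dB/decade.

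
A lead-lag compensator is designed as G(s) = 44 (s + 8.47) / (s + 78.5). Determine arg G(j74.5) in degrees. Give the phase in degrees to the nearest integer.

40 deg

∠(j74.5 + 8.47) = arctan(74.5/8.47) = 83.51°
∠(j74.5 + 78.5) = arctan(74.5/78.5) = 43.50°
∠G(j74.5) = 83.51° − 43.50° = 40.01°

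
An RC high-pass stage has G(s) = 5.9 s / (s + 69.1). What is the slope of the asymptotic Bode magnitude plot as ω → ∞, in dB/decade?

With 1 zero and 1 pole, the high-frequency asymptotic slope is 20 × (1 − 1) = 0 dB/decade.

0 dB/decade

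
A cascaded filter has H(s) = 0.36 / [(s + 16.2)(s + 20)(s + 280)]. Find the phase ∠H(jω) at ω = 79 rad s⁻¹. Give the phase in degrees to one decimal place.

∠(j79 + 16.2) = arctan(79/16.2) = 78.41°
∠(j79 + 20) = arctan(79/20) = 75.79°
∠(j79 + 280) = arctan(79/280) = 15.76°
∠H(j79) = − (78.41° + 75.79° + 15.76°) = -169.96°

-170.0 deg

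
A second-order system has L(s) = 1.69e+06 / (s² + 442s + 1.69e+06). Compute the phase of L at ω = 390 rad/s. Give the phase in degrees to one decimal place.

-6.4 deg

∠[(j390)² + 442(j390) + 1.69e+06] = ∠[1.5379e+06 + j1.7238e+05] = 6.40°
∠L(j390) = −6.40° = -6.40°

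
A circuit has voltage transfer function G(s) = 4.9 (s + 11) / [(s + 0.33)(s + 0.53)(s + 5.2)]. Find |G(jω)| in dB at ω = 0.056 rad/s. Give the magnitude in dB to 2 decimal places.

|j0.056 + 11| = √(0.056² + 11²) = 11
|j0.056 + 0.33| = √(0.056² + 0.33²) = 0.3347
|j0.056 + 0.53| = √(0.056² + 0.53²) = 0.533
|j0.056 + 5.2| = √(0.056² + 5.2²) = 5.2
|G(j0.056)| = 4.9 × 11 / (0.3347 × 0.533 × 5.2) = 58.103
20 log₁₀(58.103) = 35.284 dB

35.28 dB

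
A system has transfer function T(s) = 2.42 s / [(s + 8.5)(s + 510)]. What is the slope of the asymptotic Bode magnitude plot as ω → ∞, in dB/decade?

-20 dB/decade

With 1 zero and 2 poles, the high-frequency asymptotic slope is 20 × (1 − 2) = -20 dB/decade.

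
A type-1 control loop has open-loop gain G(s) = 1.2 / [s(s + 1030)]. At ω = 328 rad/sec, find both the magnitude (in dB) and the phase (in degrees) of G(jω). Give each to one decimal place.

|G| = -109.4 dB, ∠G = -107.7°

|j328 + 1030| = √(328² + 1030²) = 1081
|j328| = 328
|G(j328)| = 1.2 / (1081 × 328) = 3.3845e-06
20 log₁₀(3.3845e-06) = -109.41 dB
∠(j328 + 1030) = arctan(328/1030) = 17.66°
∠(j328) = 90.00°
∠G(j328) = − (17.66° + 90.00°) = -107.66°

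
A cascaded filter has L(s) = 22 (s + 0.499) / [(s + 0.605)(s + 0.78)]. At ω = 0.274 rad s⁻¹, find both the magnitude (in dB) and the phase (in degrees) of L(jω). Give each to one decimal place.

|L| = 27.2 dB, ∠L = -14.9 deg

|j0.274 + 0.499| = √(0.274² + 0.499²) = 0.5693
|j0.274 + 0.605| = √(0.274² + 0.605²) = 0.6642
|j0.274 + 0.78| = √(0.274² + 0.78²) = 0.8267
|L(j0.274)| = 22 × 0.5693 / (0.6642 × 0.8267) = 22.81
20 log₁₀(22.81) = 27.16 dB
∠(j0.274 + 0.499) = arctan(0.274/0.499) = 28.77°
∠(j0.274 + 0.605) = arctan(0.274/0.605) = 24.37°
∠(j0.274 + 0.78) = arctan(0.274/0.78) = 19.36°
∠L(j0.274) = 28.77° − (24.37° + 19.36°) = -14.95°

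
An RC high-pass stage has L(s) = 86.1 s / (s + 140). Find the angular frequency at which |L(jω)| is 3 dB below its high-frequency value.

140 rad/s

For a single-pole high-pass, the −3 dB point is at the pole: ω = 140 rad/s.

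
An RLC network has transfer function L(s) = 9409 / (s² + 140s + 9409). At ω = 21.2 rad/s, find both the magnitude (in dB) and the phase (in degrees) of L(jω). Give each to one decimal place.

|L| = -0.0 dB, ∠L = -18.3°

|(j21.2)² + 140(j21.2) + 9409| = |8959.6 + j2968| = 9438
|L(j21.2)| = 9409 / 9438 = 0.99689
20 log₁₀(0.99689) = -0.03 dB
∠[(j21.2)² + 140(j21.2) + 9409] = ∠[8959.6 + j2968] = 18.33°
∠L(j21.2) = −18.33° = -18.33°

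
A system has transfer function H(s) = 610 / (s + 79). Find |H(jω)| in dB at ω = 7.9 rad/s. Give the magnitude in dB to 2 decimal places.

|j7.9 + 79| = √(7.9² + 79²) = 79.39
|H(j7.9)| = 610 / 79.39 = 7.6832
20 log₁₀(7.6832) = 17.711 dB

17.71 dB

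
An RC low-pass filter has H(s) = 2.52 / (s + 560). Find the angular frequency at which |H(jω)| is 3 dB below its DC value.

560 rad/sec

For a single-pole low-pass, the −3 dB point is at the pole: ω = 560 rad/sec.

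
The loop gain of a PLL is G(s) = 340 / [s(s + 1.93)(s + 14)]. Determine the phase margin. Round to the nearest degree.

Gain crossover: |G(jω)| = 1 at ω ≈ 4.61 rad s⁻¹.
∠G(j4.61) = −90° − arctan(4.61/1.93) − arctan(4.61/14) ≈ -175.53°
PM = 180° + (-175.53°) = 4.47°

4 deg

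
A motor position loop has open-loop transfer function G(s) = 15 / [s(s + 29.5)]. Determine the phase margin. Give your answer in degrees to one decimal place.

Gain crossover: |G(jω)| = 1 at ω ≈ 0.508 rad s⁻¹.
∠G(j0.508) = −90° − arctan(0.508/29.5) ≈ -90.99°
PM = 180° + (-90.99°) = 89.01°

89.0°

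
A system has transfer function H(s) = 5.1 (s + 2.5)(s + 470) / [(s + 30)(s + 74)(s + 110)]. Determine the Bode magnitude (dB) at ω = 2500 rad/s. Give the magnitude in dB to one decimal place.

|j2500 + 2.5| = √(2500² + 2.5²) = 2500
|j2500 + 470| = √(2500² + 470²) = 2544
|j2500 + 30| = √(2500² + 30²) = 2500
|j2500 + 74| = √(2500² + 74²) = 2501
|j2500 + 110| = √(2500² + 110²) = 2502
|H(j2500)| = 5.1 × 2500 × 2544 / (2500 × 2501 × 2502) = 0.0020727
20 log₁₀(0.0020727) = -53.67 dB

-53.7 dB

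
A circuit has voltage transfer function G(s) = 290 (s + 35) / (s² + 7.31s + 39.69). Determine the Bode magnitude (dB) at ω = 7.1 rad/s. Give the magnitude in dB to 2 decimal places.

|j7.1 + 35| = √(7.1² + 35²) = 35.71
|(j7.1)² + 7.31(j7.1) + 39.69| = |-10.72 + j51.901| = 53
|G(j7.1)| = 290 × 35.71 / 53 = 195.42
20 log₁₀(195.42) = 45.820 dB

45.82 dB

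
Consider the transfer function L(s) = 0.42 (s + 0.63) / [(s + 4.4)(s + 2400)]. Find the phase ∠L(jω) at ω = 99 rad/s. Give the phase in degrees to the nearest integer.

∠(j99 + 0.63) = arctan(99/0.63) = 89.64°
∠(j99 + 4.4) = arctan(99/4.4) = 87.46°
∠(j99 + 2400) = arctan(99/2400) = 2.36°
∠L(j99) = 89.64° − (87.46° + 2.36°) = -0.18°

-0°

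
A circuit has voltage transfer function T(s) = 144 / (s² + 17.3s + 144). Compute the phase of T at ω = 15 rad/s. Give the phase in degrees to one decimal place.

∠[(j15)² + 17.3(j15) + 144] = ∠[-81 + j259.5] = 107.34°
∠T(j15) = −107.34° = -107.34°

-107.3°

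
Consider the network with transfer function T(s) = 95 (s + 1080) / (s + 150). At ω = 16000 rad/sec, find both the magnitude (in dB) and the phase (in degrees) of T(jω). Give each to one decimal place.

|T| = 39.6 dB, ∠T = -3.3°

|j16000 + 1080| = √(16000² + 1080²) = 1.604e+04
|j16000 + 150| = √(16000² + 150²) = 1.6e+04
|T(j16000)| = 95 × 1.604e+04 / 1.6e+04 = 95.212
20 log₁₀(95.212) = 39.57 dB
∠(j16000 + 1080) = arctan(16000/1080) = 86.14°
∠(j16000 + 150) = arctan(16000/150) = 89.46°
∠T(j16000) = 86.14° − 89.46° = -3.32°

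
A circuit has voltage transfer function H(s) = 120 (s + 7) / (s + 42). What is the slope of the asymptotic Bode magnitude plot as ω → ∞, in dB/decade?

0 dB/decade

With 1 zero and 1 pole, the high-frequency asymptotic slope is 20 × (1 − 1) = 0 dB/decade.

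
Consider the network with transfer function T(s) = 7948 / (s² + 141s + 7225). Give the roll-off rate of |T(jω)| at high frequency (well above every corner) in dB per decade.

-40 dB/decade

With 0 zeros and 2 poles, the high-frequency asymptotic slope is 20 × (0 − 2) = -40 dB/decade.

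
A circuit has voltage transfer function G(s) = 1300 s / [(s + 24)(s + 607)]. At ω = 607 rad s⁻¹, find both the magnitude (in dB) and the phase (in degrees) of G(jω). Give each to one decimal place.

|j607| = 607
|j607 + 24| = √(607² + 24²) = 607.5
|j607 + 607| = √(607² + 607²) = 858.4
|G(j607)| = 1300 × 607 / (607.5 × 858.4) = 1.5132
20 log₁₀(1.5132) = 3.60 dB
∠(j607) = 90.00°
∠(j607 + 24) = arctan(607/24) = 87.74°
∠(j607 + 607) = arctan(607/607) = 45.00°
∠G(j607) = 90.00° − (87.74° + 45.00°) = -42.74°

|G| = 3.6 dB, ∠G = -42.7 deg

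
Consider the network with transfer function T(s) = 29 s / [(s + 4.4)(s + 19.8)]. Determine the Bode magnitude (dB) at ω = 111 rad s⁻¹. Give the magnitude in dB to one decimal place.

|j111| = 111
|j111 + 4.4| = √(111² + 4.4²) = 111.1
|j111 + 19.8| = √(111² + 19.8²) = 112.8
|T(j111)| = 29 × 111 / (111.1 × 112.8) = 0.257
20 log₁₀(0.257) = -11.80 dB

-11.8 dB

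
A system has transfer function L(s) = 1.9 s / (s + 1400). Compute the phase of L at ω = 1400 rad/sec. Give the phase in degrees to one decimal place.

45.0°

∠(j1400) = 90.00°
∠(j1400 + 1400) = arctan(1400/1400) = 45.00°
∠L(j1400) = 90.00° − 45.00° = 45.00°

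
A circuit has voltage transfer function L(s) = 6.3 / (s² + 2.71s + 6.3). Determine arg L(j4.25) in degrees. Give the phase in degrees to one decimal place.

∠[(j4.25)² + 2.71(j4.25) + 6.3] = ∠[-11.762 + j11.518] = 135.60°
∠L(j4.25) = −135.60° = -135.60°

-135.6°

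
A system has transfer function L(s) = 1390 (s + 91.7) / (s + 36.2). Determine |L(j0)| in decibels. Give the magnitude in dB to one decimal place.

70.9 dB

L(0) = 1390 × 91.7 / 36.2 = 3521.1
20 log₁₀(3521.1) = 70.93 dB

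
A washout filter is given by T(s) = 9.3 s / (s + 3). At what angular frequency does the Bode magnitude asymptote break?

The single real pole at s = −3 gives a corner at ω = 3 rad/s.

3 rad/s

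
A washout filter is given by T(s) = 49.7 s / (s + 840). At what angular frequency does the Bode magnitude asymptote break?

840 rad/s

The single real pole at s = −840 gives a corner at ω = 840 rad/s.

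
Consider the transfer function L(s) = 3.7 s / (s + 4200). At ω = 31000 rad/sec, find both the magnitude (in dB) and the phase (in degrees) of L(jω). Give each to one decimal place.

|L| = 11.3 dB, ∠L = 7.7°

|j31000| = 3.1e+04
|j31000 + 4200| = √(31000² + 4200²) = 3.128e+04
|L(j31000)| = 3.7 × 3.1e+04 / 3.128e+04 = 3.6665
20 log₁₀(3.6665) = 11.29 dB
∠(j31000) = 90.00°
∠(j31000 + 4200) = arctan(31000/4200) = 82.28°
∠L(j31000) = 90.00° − 82.28° = 7.72°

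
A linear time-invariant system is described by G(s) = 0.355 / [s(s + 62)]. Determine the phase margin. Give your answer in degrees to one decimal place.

90.0°

Gain crossover: |G(jω)| = 1 at ω ≈ 0.00573 rad/s.
∠G(j0.00573) = −90° − arctan(0.00573/62) ≈ -90.01°
PM = 180° + (-90.01°) = 89.99°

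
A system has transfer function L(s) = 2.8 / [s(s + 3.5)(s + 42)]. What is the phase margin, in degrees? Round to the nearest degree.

Gain crossover: |L(jω)| = 1 at ω ≈ 0.019 rad/s.
∠L(j0.019) = −90° − arctan(0.019/3.5) − arctan(0.019/42) ≈ -90.34°
PM = 180° + (-90.34°) = 89.66°

90°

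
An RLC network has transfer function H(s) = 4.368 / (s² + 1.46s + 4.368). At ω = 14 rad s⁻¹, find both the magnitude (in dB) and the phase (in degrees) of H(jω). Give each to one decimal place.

|H| = -32.9 dB, ∠H = -173.9°

|(j14)² + 1.46(j14) + 4.368| = |-191.63 + j20.44| = 192.7
|H(j14)| = 4.368 / 192.7 = 0.022665
20 log₁₀(0.022665) = -32.89 dB
∠[(j14)² + 1.46(j14) + 4.368] = ∠[-191.63 + j20.44] = 173.91°
∠H(j14) = −173.91° = -173.91°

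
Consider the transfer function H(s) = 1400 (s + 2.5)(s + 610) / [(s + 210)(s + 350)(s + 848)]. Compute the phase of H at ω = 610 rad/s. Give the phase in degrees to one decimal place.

∠(j610 + 2.5) = arctan(610/2.5) = 89.77°
∠(j610 + 610) = arctan(610/610) = 45.00°
∠(j610 + 210) = arctan(610/210) = 71.00°
∠(j610 + 350) = arctan(610/350) = 60.15°
∠(j610 + 848) = arctan(610/848) = 35.73°
∠H(j610) = 89.77° + 45.00° − (71.00° + 60.15° + 35.73°) = -32.12°

-32.1°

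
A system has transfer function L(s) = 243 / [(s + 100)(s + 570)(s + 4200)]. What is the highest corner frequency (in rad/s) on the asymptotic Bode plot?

4200 rad/s

Break frequencies occur at each pole and zero magnitude: 100 rad/s, 570 rad/s, 4200 rad/s.
The highest is 4200 rad/s.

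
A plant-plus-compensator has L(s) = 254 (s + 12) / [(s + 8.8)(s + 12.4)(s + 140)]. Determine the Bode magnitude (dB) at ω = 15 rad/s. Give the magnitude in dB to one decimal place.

|j15 + 12| = √(15² + 12²) = 19.21
|j15 + 8.8| = √(15² + 8.8²) = 17.39
|j15 + 12.4| = √(15² + 12.4²) = 19.46
|j15 + 140| = √(15² + 140²) = 140.8
|L(j15)| = 254 × 19.21 / (17.39 × 19.46 × 140.8) = 0.10239
20 log₁₀(0.10239) = -19.80 dB

-19.8 dB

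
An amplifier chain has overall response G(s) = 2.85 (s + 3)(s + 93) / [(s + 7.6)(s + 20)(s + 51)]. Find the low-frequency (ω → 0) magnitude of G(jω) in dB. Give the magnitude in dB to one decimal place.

G(0) = 2.85 × 3 × 93 / (7.6 × 20 × 51) = 0.10257
20 log₁₀(0.10257) = -19.78 dB

-19.8 dB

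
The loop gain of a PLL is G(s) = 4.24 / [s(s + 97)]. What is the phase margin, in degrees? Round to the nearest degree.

Gain crossover: |G(jω)| = 1 at ω ≈ 0.0437 rad/s.
∠G(j0.0437) = −90° − arctan(0.0437/97) ≈ -90.03°
PM = 180° + (-90.03°) = 89.97°

90°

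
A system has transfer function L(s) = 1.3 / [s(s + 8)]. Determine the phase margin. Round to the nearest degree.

89°

Gain crossover: |L(jω)| = 1 at ω ≈ 0.162 rad s⁻¹.
∠L(j0.162) = −90° − arctan(0.162/8) ≈ -91.16°
PM = 180° + (-91.16°) = 88.84°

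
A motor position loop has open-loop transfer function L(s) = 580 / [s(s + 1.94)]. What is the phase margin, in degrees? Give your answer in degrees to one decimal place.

Gain crossover: |L(jω)| = 1 at ω ≈ 24 rad/s.
∠L(j24) = −90° − arctan(24/1.94) ≈ -175.39°
PM = 180° + (-175.39°) = 4.61°

4.6°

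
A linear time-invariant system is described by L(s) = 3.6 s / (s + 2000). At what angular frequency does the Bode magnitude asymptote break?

2000 rad/sec

The single real pole at s = −2000 gives a corner at ω = 2000 rad/sec.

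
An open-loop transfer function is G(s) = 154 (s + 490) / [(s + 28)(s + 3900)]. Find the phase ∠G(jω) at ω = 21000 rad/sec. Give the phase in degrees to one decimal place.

∠(j21000 + 490) = arctan(21000/490) = 88.66°
∠(j21000 + 28) = arctan(21000/28) = 89.92°
∠(j21000 + 3900) = arctan(21000/3900) = 79.48°
∠G(j21000) = 88.66° − (89.92° + 79.48°) = -80.74°

-80.7°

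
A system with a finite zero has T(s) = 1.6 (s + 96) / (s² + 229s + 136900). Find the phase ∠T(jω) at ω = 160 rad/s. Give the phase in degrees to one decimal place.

40.8°

∠(j160 + 96) = arctan(160/96) = 59.04°
∠[(j160)² + 229(j160) + 136900] = ∠[1.113e+05 + j36640] = 18.22°
∠T(j160) = 59.04° − 18.22° = 40.81°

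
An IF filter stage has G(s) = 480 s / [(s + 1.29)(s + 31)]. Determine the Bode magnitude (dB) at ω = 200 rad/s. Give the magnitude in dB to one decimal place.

7.5 dB

|j200| = 200
|j200 + 1.29| = √(200² + 1.29²) = 200
|j200 + 31| = √(200² + 31²) = 202.4
|G(j200)| = 480 × 200 / (200 × 202.4) = 2.3716
20 log₁₀(2.3716) = 7.50 dB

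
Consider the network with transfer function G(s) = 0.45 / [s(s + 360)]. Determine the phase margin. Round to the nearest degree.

Gain crossover: |G(jω)| = 1 at ω ≈ 0.00125 rad/s.
∠G(j0.00125) = −90° − arctan(0.00125/360) ≈ -90.00°
PM = 180° + (-90.00°) = 90.00°

90°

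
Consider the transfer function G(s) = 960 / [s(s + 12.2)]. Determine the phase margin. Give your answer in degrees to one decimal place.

Gain crossover: |G(jω)| = 1 at ω ≈ 29.8 rad s⁻¹.
∠G(j29.8) = −90° − arctan(29.8/12.2) ≈ -157.74°
PM = 180° + (-157.74°) = 22.26°

22.3°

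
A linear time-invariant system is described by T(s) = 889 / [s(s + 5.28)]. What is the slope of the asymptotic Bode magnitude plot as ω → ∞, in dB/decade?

With 0 zeros and 2 poles, the high-frequency asymptotic slope is 20 × (0 − 2) = -40 dB/decade.

-40 dB/decade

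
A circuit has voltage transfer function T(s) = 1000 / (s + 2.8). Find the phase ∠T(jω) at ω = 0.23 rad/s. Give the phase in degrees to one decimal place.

∠(j0.23 + 2.8) = arctan(0.23/2.8) = 4.70°
∠T(j0.23) = −4.70° = -4.70°

-4.7°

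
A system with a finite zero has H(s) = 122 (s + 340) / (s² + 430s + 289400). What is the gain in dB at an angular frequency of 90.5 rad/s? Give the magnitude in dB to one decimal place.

|j90.5 + 340| = √(90.5² + 340²) = 351.8
|(j90.5)² + 430(j90.5) + 289400| = |2.8121e+05 + j38915| = 2.839e+05
|H(j90.5)| = 122 × 351.8 / 2.839e+05 = 0.1512
20 log₁₀(0.1512) = -16.41 dB

-16.4 dB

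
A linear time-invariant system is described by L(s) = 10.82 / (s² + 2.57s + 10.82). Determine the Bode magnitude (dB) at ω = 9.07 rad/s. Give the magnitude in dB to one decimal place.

-16.8 dB

|(j9.07)² + 2.57(j9.07) + 10.82| = |-71.445 + j23.31| = 75.15
|L(j9.07)| = 10.82 / 75.15 = 0.14398
20 log₁₀(0.14398) = -16.83 dB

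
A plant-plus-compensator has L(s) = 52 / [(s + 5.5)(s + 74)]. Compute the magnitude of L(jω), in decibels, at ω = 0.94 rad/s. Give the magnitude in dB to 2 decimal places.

-18.00 dB

|j0.94 + 5.5| = √(0.94² + 5.5²) = 5.58
|j0.94 + 74| = √(0.94² + 74²) = 74.01
|L(j0.94)| = 52 / (5.58 × 74.01) = 0.12593
20 log₁₀(0.12593) = -17.998 dB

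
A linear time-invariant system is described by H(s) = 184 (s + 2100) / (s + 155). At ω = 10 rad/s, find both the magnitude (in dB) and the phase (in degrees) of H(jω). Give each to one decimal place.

|H| = 67.9 dB, ∠H = -3.4°

|j10 + 2100| = √(10² + 2100²) = 2100
|j10 + 155| = √(10² + 155²) = 155.3
|H(j10)| = 184 × 2100 / 155.3 = 2487.8
20 log₁₀(2487.8) = 67.92 dB
∠(j10 + 2100) = arctan(10/2100) = 0.27°
∠(j10 + 155) = arctan(10/155) = 3.69°
∠H(j10) = 0.27° − 3.69° = -3.42°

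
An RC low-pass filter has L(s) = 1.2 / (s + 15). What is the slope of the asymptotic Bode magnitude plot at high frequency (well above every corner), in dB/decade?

-20 dB/decade

With 0 zeros and 1 pole, the high-frequency asymptotic slope is 20 × (0 − 1) = -20 dB/decade.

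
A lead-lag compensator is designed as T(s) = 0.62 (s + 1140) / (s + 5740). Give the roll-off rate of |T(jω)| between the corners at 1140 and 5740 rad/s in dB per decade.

20 dB/decade

In this band the factors already past their corner are: zero at 1140; net slope = 20 dB/decade.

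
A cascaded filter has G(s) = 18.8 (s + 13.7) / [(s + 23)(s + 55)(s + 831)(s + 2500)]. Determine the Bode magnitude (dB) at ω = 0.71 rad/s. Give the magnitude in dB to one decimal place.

-140.2 dB

|j0.71 + 13.7| = √(0.71² + 13.7²) = 13.72
|j0.71 + 23| = √(0.71² + 23²) = 23.01
|j0.71 + 55| = √(0.71² + 55²) = 55
|j0.71 + 831| = √(0.71² + 831²) = 831
|j0.71 + 2500| = √(0.71² + 2500²) = 2500
|G(j0.71)| = 18.8 × 13.72 / (23.01 × 55 × 831 × 2500) = 9.8081e-08
20 log₁₀(9.8081e-08) = -140.17 dB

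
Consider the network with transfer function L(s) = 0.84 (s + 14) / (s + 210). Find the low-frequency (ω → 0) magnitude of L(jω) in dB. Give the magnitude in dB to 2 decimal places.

-25.04 dB

L(0) = 0.84 × 14 / 210 = 0.056
20 log₁₀(0.056) = -25.036 dB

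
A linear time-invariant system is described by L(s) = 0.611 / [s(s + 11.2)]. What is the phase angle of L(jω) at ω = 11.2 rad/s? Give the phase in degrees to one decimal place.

-135.0°

∠(j11.2 + 11.2) = arctan(11.2/11.2) = 45.00°
∠(j11.2) = 90.00°
∠L(j11.2) = − (45.00° + 90.00°) = -135.00°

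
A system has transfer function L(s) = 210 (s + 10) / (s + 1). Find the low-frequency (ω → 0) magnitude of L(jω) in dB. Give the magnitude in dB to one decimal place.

L(0) = 210 × 10 / 1 = 2100
20 log₁₀(2100) = 66.44 dB

66.4 dB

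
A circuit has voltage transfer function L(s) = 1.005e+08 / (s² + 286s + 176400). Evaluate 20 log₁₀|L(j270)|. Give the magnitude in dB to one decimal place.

57.8 dB

|(j270)² + 286(j270) + 176400| = |1.035e+05 + j77220| = 1.291e+05
|L(j270)| = 1.005e+08 / 1.291e+05 = 778.27
20 log₁₀(778.27) = 57.82 dB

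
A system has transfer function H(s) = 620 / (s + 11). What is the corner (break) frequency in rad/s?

11 rad/s

The single real pole at s = −11 gives a corner at ω = 11 rad/s.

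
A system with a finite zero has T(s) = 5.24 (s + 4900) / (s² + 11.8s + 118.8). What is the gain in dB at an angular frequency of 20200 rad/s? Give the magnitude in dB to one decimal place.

|j20200 + 4900| = √(20200² + 4900²) = 2.079e+04
|(j20200)² + 11.8(j20200) + 118.8| = |-4.0804e+08 + j2.3836e+05| = 4.08e+08
|T(j20200)| = 5.24 × 2.079e+04 / 4.08e+08 = 0.00026693
20 log₁₀(0.00026693) = -71.47 dB

-71.5 dB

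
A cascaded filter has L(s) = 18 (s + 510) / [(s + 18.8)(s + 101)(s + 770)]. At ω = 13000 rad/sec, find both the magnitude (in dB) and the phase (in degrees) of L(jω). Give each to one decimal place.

|j13000 + 510| = √(13000² + 510²) = 1.301e+04
|j13000 + 18.8| = √(13000² + 18.8²) = 1.3e+04
|j13000 + 101| = √(13000² + 101²) = 1.3e+04
|j13000 + 770| = √(13000² + 770²) = 1.302e+04
|L(j13000)| = 18 × 1.301e+04 / (1.3e+04 × 1.3e+04 × 1.302e+04) = 1.064e-07
20 log₁₀(1.064e-07) = -139.46 dB
∠(j13000 + 510) = arctan(13000/510) = 87.75°
∠(j13000 + 18.8) = arctan(13000/18.8) = 89.92°
∠(j13000 + 101) = arctan(13000/101) = 89.55°
∠(j13000 + 770) = arctan(13000/770) = 86.61°
∠L(j13000) = 87.75° − (89.92° + 89.55° + 86.61°) = -178.33°

|L| = -139.5 dB, ∠L = -178.3°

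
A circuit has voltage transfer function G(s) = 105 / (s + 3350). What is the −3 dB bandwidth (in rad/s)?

3350 rad/s

For a single-pole low-pass, the −3 dB point is at the pole: ω = 3350 rad/s.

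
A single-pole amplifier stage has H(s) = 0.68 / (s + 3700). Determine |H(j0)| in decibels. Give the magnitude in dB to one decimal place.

H(0) = 0.68 / 3700 = 0.00018378
20 log₁₀(0.00018378) = -74.71 dB

-74.7 dB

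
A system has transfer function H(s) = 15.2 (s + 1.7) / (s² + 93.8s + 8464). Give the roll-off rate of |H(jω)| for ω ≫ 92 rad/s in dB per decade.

With 1 zero and 2 poles, the high-frequency asymptotic slope is 20 × (1 − 2) = -20 dB/decade.

-20 dB/decade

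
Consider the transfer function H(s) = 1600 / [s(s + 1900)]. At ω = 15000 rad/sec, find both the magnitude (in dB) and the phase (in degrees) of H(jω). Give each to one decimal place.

|j15000 + 1900| = √(15000² + 1900²) = 1.512e+04
|j15000| = 1.5e+04
|H(j15000)| = 1600 / (1.512e+04 × 1.5e+04) = 7.0547e-06
20 log₁₀(7.0547e-06) = -103.03 dB
∠(j15000 + 1900) = arctan(15000/1900) = 82.78°
∠(j15000) = 90.00°
∠H(j15000) = − (82.78° + 90.00°) = -172.78°

|H| = -103.0 dB, ∠H = -172.8°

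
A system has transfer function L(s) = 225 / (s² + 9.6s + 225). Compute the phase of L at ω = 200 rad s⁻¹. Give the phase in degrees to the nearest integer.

∠[(j200)² + 9.6(j200) + 225] = ∠[-39775 + j1920] = 177.24°
∠L(j200) = −177.24° = -177.24°

-177°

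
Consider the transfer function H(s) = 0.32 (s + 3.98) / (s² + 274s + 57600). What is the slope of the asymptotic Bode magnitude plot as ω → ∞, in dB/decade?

With 1 zero and 2 poles, the high-frequency asymptotic slope is 20 × (1 − 2) = -20 dB/decade.

-20 dB/decade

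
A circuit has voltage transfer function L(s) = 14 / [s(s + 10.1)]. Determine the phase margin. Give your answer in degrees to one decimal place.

Gain crossover: |L(jω)| = 1 at ω ≈ 1.37 rad s⁻¹.
∠L(j1.37) = −90° − arctan(1.37/10.1) ≈ -97.74°
PM = 180° + (-97.74°) = 82.26°

82.3°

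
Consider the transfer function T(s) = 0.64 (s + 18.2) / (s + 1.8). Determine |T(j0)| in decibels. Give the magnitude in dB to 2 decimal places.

16.22 dB

T(0) = 0.64 × 18.2 / 1.8 = 6.4711
20 log₁₀(6.4711) = 16.220 dB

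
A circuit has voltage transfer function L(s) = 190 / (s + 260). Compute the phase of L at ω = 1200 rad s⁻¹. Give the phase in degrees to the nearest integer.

∠(j1200 + 260) = arctan(1200/260) = 77.77°
∠L(j1200) = −77.77° = -77.77°

-78°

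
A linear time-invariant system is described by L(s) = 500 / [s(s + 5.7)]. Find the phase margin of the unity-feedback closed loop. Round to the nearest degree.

Gain crossover: |L(jω)| = 1 at ω ≈ 22 rad/s.
∠L(j22) = −90° − arctan(22/5.7) ≈ -165.47°
PM = 180° + (-165.47°) = 14.53°

15°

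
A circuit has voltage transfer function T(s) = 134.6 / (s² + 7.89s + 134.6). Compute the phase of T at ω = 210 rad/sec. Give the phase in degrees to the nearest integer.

∠[(j210)² + 7.89(j210) + 134.6] = ∠[-43965 + j1656.9] = 177.84°
∠T(j210) = −177.84° = -177.84°

-178°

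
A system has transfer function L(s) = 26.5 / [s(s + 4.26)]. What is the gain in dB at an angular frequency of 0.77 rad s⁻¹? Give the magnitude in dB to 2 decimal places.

18.01 dB

|j0.77 + 4.26| = √(0.77² + 4.26²) = 4.329
|j0.77| = 0.77
|L(j0.77)| = 26.5 / (4.329 × 0.77) = 7.95
20 log₁₀(7.95) = 18.007 dB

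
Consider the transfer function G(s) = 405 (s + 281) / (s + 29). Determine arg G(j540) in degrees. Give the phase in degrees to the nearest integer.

∠(j540 + 281) = arctan(540/281) = 62.51°
∠(j540 + 29) = arctan(540/29) = 86.93°
∠G(j540) = 62.51° − 86.93° = -24.42°

-24°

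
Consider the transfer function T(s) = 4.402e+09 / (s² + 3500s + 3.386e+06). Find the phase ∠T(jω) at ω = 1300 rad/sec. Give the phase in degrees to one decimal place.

∠[(j1300)² + 3500(j1300) + 3.386e+06] = ∠[1.696e+06 + j4.55e+06] = 69.56°
∠T(j1300) = −69.56° = -69.56°

-69.6°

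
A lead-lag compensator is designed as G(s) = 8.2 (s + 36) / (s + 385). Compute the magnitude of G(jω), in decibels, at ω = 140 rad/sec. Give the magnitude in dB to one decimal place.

|j140 + 36| = √(140² + 36²) = 144.6
|j140 + 385| = √(140² + 385²) = 409.7
|G(j140)| = 8.2 × 144.6 / 409.7 = 2.8935
20 log₁₀(2.8935) = 9.23 dB

9.2 dB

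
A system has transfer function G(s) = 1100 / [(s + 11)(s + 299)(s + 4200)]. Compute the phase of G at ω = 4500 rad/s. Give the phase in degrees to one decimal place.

∠(j4500 + 11) = arctan(4500/11) = 89.86°
∠(j4500 + 299) = arctan(4500/299) = 86.20°
∠(j4500 + 4200) = arctan(4500/4200) = 46.97°
∠G(j4500) = − (89.86° + 86.20° + 46.97°) = -223.03°

-223.0°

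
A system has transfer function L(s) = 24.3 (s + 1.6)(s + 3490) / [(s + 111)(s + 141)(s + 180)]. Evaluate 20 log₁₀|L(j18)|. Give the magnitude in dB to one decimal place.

-5.5 dB

|j18 + 1.6| = √(18² + 1.6²) = 18.07
|j18 + 3490| = √(18² + 3490²) = 3490
|j18 + 111| = √(18² + 111²) = 112.4
|j18 + 141| = √(18² + 141²) = 142.1
|j18 + 180| = √(18² + 180²) = 180.9
|L(j18)| = 24.3 × 18.07 × 3490 / (112.4 × 142.1 × 180.9) = 0.53003
20 log₁₀(0.53003) = -5.51 dB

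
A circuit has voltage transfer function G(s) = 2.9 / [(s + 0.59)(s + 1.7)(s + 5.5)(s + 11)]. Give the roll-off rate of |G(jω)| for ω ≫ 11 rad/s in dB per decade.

With 0 zeros and 4 poles, the high-frequency asymptotic slope is 20 × (0 − 4) = -80 dB/decade.

-80 dB/decade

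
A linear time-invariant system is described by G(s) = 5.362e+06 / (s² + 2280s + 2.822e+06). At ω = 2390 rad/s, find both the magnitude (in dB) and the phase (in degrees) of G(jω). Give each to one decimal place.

|(j2390)² + 2280(j2390) + 2.822e+06| = |-2.8901e+06 + j5.4492e+06| = 6.168e+06
|G(j2390)| = 5.362e+06 / 6.168e+06 = 0.8693
20 log₁₀(0.8693) = -1.22 dB
∠[(j2390)² + 2280(j2390) + 2.822e+06] = ∠[-2.8901e+06 + j5.4492e+06] = 117.94°
∠G(j2390) = −117.94° = -117.94°

|G| = -1.2 dB, ∠G = -117.9°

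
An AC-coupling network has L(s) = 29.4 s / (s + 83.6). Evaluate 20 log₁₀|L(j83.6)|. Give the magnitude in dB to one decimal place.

|j83.6| = 83.6
|j83.6 + 83.6| = √(83.6² + 83.6²) = 118.2
|L(j83.6)| = 29.4 × 83.6 / 118.2 = 20.789
20 log₁₀(20.789) = 26.36 dB

26.4 dB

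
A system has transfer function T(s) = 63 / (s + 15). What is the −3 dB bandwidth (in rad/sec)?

For a single-pole low-pass, the −3 dB point is at the pole: ω = 15 rad/sec.

15 rad/sec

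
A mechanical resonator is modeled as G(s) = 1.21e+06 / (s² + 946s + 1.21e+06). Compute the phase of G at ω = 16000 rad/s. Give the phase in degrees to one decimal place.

∠[(j16000)² + 946(j16000) + 1.21e+06] = ∠[-2.5479e+08 + j1.5136e+07] = 176.60°
∠G(j16000) = −176.60° = -176.60°

-176.6°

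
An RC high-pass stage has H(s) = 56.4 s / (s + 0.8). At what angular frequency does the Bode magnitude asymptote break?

The single real pole at s = −0.8 gives a corner at ω = 0.8 rad/sec.

0.8 rad/sec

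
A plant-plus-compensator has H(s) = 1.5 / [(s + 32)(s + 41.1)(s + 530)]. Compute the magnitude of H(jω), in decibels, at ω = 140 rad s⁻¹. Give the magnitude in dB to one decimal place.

|j140 + 32| = √(140² + 32²) = 143.6
|j140 + 41.1| = √(140² + 41.1²) = 145.9
|j140 + 530| = √(140² + 530²) = 548.2
|H(j140)| = 1.5 / (143.6 × 145.9 × 548.2) = 1.3059e-07
20 log₁₀(1.3059e-07) = -137.68 dB

-137.7 dB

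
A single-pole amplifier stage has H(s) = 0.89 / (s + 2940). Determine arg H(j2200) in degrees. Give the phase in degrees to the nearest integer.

-37°

∠(j2200 + 2940) = arctan(2200/2940) = 36.81°
∠H(j2200) = −36.81° = -36.81°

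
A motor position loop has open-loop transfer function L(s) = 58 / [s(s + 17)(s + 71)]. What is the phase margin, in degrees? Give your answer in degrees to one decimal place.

Gain crossover: |L(jω)| = 1 at ω ≈ 0.0481 rad/s.
∠L(j0.0481) = −90° − arctan(0.0481/17) − arctan(0.0481/71) ≈ -90.20°
PM = 180° + (-90.20°) = 89.80°

89.8°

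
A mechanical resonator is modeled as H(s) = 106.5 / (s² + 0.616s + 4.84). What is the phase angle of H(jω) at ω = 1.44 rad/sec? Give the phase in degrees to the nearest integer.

∠[(j1.44)² + 0.616(j1.44) + 4.84] = ∠[2.7664 + j0.88704] = 17.78°
∠H(j1.44) = −17.78° = -17.78°

-18°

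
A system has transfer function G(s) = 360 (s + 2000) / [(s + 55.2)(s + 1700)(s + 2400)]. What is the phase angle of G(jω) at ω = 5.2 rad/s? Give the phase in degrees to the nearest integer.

∠(j5.2 + 2000) = arctan(5.2/2000) = 0.15°
∠(j5.2 + 55.2) = arctan(5.2/55.2) = 5.38°
∠(j5.2 + 1700) = arctan(5.2/1700) = 0.18°
∠(j5.2 + 2400) = arctan(5.2/2400) = 0.12°
∠G(j5.2) = 0.15° − (5.38° + 0.18° + 0.12°) = -5.53°

-6 deg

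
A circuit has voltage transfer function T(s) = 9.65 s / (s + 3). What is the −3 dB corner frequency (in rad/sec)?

3 rad/sec

For a single-pole high-pass, the −3 dB point is at the pole: ω = 3 rad/sec.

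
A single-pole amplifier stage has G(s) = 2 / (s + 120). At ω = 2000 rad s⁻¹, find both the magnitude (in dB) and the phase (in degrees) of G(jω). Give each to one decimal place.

|G| = -60.0 dB, ∠G = -86.6°

|j2000 + 120| = √(2000² + 120²) = 2004
|G(j2000)| = 2 / 2004 = 0.0009982
20 log₁₀(0.0009982) = -60.02 dB
∠(j2000 + 120) = arctan(2000/120) = 86.57°
∠G(j2000) = −86.57° = -86.57°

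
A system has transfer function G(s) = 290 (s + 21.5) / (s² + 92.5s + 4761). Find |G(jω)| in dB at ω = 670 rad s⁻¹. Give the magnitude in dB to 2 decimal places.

-7.26 dB

|j670 + 21.5| = √(670² + 21.5²) = 670.3
|(j670)² + 92.5(j670) + 4761| = |-4.4414e+05 + j61975| = 4.484e+05
|G(j670)| = 290 × 670.3 / 4.484e+05 = 0.4335
20 log₁₀(0.4335) = -7.260 dB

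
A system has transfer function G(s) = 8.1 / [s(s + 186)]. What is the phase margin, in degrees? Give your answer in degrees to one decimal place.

90.0°

Gain crossover: |G(jω)| = 1 at ω ≈ 0.0435 rad s⁻¹.
∠G(j0.0435) = −90° − arctan(0.0435/186) ≈ -90.01°
PM = 180° + (-90.01°) = 89.99°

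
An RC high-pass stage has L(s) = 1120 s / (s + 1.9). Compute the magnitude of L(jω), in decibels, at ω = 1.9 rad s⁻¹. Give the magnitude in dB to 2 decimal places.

|j1.9| = 1.9
|j1.9 + 1.9| = √(1.9² + 1.9²) = 2.687
|L(j1.9)| = 1120 × 1.9 / 2.687 = 791.96
20 log₁₀(791.96) = 57.974 dB

57.97 dB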